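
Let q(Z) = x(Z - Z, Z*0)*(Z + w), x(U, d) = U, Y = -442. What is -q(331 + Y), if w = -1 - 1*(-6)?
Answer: 0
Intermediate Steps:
w = 5 (w = -1 + 6 = 5)
q(Z) = 0 (q(Z) = (Z - Z)*(Z + 5) = 0*(5 + Z) = 0)
-q(331 + Y) = -1*0 = 0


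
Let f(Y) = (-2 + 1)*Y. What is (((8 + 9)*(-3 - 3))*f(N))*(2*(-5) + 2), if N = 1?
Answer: -816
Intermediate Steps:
f(Y) = -Y
(((8 + 9)*(-3 - 3))*f(N))*(2*(-5) + 2) = (((8 + 9)*(-3 - 3))*(-1*1))*(2*(-5) + 2) = ((17*(-6))*(-1))*(-10 + 2) = -102*(-1)*(-8) = 102*(-8) = -816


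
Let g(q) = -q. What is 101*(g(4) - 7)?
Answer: -1111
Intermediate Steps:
101*(g(4) - 7) = 101*(-1*4 - 7) = 101*(-4 - 7) = 101*(-11) = -1111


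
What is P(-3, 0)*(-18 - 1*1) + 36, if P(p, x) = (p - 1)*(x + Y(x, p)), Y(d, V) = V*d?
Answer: 36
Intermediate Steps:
P(p, x) = (-1 + p)*(x + p*x) (P(p, x) = (p - 1)*(x + p*x) = (-1 + p)*(x + p*x))
P(-3, 0)*(-18 - 1*1) + 36 = (0*(-1 + (-3)²))*(-18 - 1*1) + 36 = (0*(-1 + 9))*(-18 - 1) + 36 = (0*8)*(-19) + 36 = 0*(-19) + 36 = 0 + 36 = 36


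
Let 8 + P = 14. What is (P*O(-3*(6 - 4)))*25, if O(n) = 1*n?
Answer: -900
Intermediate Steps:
P = 6 (P = -8 + 14 = 6)
O(n) = n
(P*O(-3*(6 - 4)))*25 = (6*(-3*(6 - 4)))*25 = (6*(-3*2))*25 = (6*(-6))*25 = -36*25 = -900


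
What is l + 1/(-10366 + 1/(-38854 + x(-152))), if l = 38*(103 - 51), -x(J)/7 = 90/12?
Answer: 1593860412747/806609560 ≈ 1976.0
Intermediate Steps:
x(J) = -105/2 (x(J) = -630/12 = -7*15/2 = -105/2)
l = 1976 (l = 38*52 = 1976)
l + 1/(-10366 + 1/(-38854 + x(-152))) = 1976 + 1/(-10366 + 1/(-38854 - 105/2)) = 1976 + 1/(-10366 + 1/(-77813/2)) = 1976 + 1/(-10366 - 2/77813) = 1976 + 1/(-806609560/77813) = 1976 - 77813/806609560 = 1593860412747/806609560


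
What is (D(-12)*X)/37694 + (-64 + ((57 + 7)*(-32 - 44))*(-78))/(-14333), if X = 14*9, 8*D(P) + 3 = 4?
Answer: -57192655549/2161072408 ≈ -26.465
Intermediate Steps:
D(P) = ⅛ (D(P) = -3/8 + (⅛)*4 = -3/8 + ½ = ⅛)
X = 126
(D(-12)*X)/37694 + (-64 + ((57 + 7)*(-32 - 44))*(-78))/(-14333) = ((⅛)*126)/37694 + (-64 + ((57 + 7)*(-32 - 44))*(-78))/(-14333) = (63/4)*(1/37694) + (-64 + (64*(-76))*(-78))*(-1/14333) = 63/150776 + (-64 - 4864*(-78))*(-1/14333) = 63/150776 + (-64 + 379392)*(-1/14333) = 63/150776 + 379328*(-1/14333) = 63/150776 - 379328/14333 = -57192655549/2161072408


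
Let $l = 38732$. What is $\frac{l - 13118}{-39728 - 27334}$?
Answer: $- \frac{4269}{11177} \approx -0.38195$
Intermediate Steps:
$\frac{l - 13118}{-39728 - 27334} = \frac{38732 - 13118}{-39728 - 27334} = \frac{25614}{-67062} = 25614 \left(- \frac{1}{67062}\right) = - \frac{4269}{11177}$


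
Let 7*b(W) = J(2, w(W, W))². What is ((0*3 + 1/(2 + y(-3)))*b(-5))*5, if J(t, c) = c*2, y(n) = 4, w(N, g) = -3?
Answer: 30/7 ≈ 4.2857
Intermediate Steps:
J(t, c) = 2*c
b(W) = 36/7 (b(W) = (2*(-3))²/7 = (⅐)*(-6)² = (⅐)*36 = 36/7)
((0*3 + 1/(2 + y(-3)))*b(-5))*5 = ((0*3 + 1/(2 + 4))*(36/7))*5 = ((0 + 1/6)*(36/7))*5 = ((0 + ⅙)*(36/7))*5 = ((⅙)*(36/7))*5 = (6/7)*5 = 30/7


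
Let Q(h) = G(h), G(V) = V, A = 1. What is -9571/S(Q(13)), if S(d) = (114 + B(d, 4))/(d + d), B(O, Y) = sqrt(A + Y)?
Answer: -28368444/12991 + 248846*sqrt(5)/12991 ≈ -2140.9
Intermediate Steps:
Q(h) = h
B(O, Y) = sqrt(1 + Y)
S(d) = (114 + sqrt(5))/(2*d) (S(d) = (114 + sqrt(1 + 4))/(d + d) = (114 + sqrt(5))/((2*d)) = (114 + sqrt(5))*(1/(2*d)) = (114 + sqrt(5))/(2*d))
-9571/S(Q(13)) = -9571*26/(114 + sqrt(5)) = -9571/(57/13 + sqrt(5)/26)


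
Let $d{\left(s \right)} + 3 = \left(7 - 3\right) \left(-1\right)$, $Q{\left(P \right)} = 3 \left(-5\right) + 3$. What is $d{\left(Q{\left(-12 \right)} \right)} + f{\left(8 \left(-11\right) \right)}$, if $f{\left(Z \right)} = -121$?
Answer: $-128$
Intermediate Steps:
$Q{\left(P \right)} = -12$ ($Q{\left(P \right)} = -15 + 3 = -12$)
$d{\left(s \right)} = -7$ ($d{\left(s \right)} = -3 + \left(7 - 3\right) \left(-1\right) = -3 + 4 \left(-1\right) = -3 - 4 = -7$)
$d{\left(Q{\left(-12 \right)} \right)} + f{\left(8 \left(-11\right) \right)} = -7 - 121 = -128$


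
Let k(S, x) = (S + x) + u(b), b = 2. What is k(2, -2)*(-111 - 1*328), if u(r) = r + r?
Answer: -1756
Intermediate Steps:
u(r) = 2*r
k(S, x) = 4 + S + x (k(S, x) = (S + x) + 2*2 = (S + x) + 4 = 4 + S + x)
k(2, -2)*(-111 - 1*328) = (4 + 2 - 2)*(-111 - 1*328) = 4*(-111 - 328) = 4*(-439) = -1756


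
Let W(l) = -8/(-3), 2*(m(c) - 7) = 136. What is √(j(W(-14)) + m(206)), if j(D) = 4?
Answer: √79 ≈ 8.8882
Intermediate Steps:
m(c) = 75 (m(c) = 7 + (½)*136 = 7 + 68 = 75)
W(l) = 8/3 (W(l) = -8*(-⅓) = 8/3)
√(j(W(-14)) + m(206)) = √(4 + 75) = √79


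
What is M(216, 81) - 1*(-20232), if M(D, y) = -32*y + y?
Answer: 17721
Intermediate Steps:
M(D, y) = -31*y
M(216, 81) - 1*(-20232) = -31*81 - 1*(-20232) = -2511 + 20232 = 17721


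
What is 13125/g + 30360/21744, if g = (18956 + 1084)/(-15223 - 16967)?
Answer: -6379233115/302604 ≈ -21081.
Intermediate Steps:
g = -668/1073 (g = 20040/(-32190) = 20040*(-1/32190) = -668/1073 ≈ -0.62255)
13125/g + 30360/21744 = 13125/(-668/1073) + 30360/21744 = 13125*(-1073/668) + 30360*(1/21744) = -14083125/668 + 1265/906 = -6379233115/302604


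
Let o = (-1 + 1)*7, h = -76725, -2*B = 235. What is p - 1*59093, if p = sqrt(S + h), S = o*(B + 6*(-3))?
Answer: -59093 + 15*I*sqrt(341) ≈ -59093.0 + 276.99*I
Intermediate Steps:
B = -235/2 (B = -1/2*235 = -235/2 ≈ -117.50)
o = 0 (o = 0*7 = 0)
S = 0 (S = 0*(-235/2 + 6*(-3)) = 0*(-235/2 - 18) = 0*(-271/2) = 0)
p = 15*I*sqrt(341) (p = sqrt(0 - 76725) = sqrt(-76725) = 15*I*sqrt(341) ≈ 276.99*I)
p - 1*59093 = 15*I*sqrt(341) - 1*59093 = 15*I*sqrt(341) - 59093 = -59093 + 15*I*sqrt(341)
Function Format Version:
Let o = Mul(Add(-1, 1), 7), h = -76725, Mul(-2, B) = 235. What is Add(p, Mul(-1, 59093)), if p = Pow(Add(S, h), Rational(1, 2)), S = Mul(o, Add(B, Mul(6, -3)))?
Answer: Add(-59093, Mul(15, I, Pow(341, Rational(1, 2)))) ≈ Add(-59093., Mul(276.99, I))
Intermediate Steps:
B = Rational(-235, 2) (B = Mul(Rational(-1, 2), 235) = Rational(-235, 2) ≈ -117.50)
o = 0 (o = Mul(0, 7) = 0)
S = 0 (S = Mul(0, Add(Rational(-235, 2), Mul(6, -3))) = Mul(0, Add(Rational(-235, 2), -18)) = Mul(0, Rational(-271, 2)) = 0)
p = Mul(15, I, Pow(341, Rational(1, 2))) (p = Pow(Add(0, -76725), Rational(1, 2)) = Pow(-76725, Rational(1, 2)) = Mul(15, I, Pow(341, Rational(1, 2))) ≈ Mul(276.99, I))
Add(p, Mul(-1, 59093)) = Add(Mul(15, I, Pow(341, Rational(1, 2))), Mul(-1, 59093)) = Add(Mul(15, I, Pow(341, Rational(1, 2))), -59093) = Add(-59093, Mul(15, I, Pow(341, Rational(1, 2))))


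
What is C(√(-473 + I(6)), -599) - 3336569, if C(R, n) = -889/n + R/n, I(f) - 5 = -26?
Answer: -1998603942/599 - I*√494/599 ≈ -3.3366e+6 - 0.037105*I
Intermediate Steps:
I(f) = -21 (I(f) = 5 - 26 = -21)
C(√(-473 + I(6)), -599) - 3336569 = (-889 + √(-473 - 21))/(-599) - 3336569 = -(-889 + √(-494))/599 - 3336569 = -(-889 + I*√494)/599 - 3336569 = (889/599 - I*√494/599) - 3336569 = -1998603942/599 - I*√494/599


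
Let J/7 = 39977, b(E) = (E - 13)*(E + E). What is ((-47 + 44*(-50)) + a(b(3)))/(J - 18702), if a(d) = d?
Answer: -2307/261137 ≈ -0.0088344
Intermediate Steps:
b(E) = 2*E*(-13 + E) (b(E) = (-13 + E)*(2*E) = 2*E*(-13 + E))
J = 279839 (J = 7*39977 = 279839)
((-47 + 44*(-50)) + a(b(3)))/(J - 18702) = ((-47 + 44*(-50)) + 2*3*(-13 + 3))/(279839 - 18702) = ((-47 - 2200) + 2*3*(-10))/261137 = (-2247 - 60)*(1/261137) = -2307*1/261137 = -2307/261137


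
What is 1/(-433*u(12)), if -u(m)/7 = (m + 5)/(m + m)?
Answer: 24/51527 ≈ 0.00046578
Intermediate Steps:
u(m) = -7*(5 + m)/(2*m) (u(m) = -7*(m + 5)/(m + m) = -7*(5 + m)/(2*m))
1/(-433*u(12)) = 1/(-3031*(-5 - 1*12)/(2*12)) = 1/(-3031*(-5 - 12)/(2*12)) = 1/(-3031*(-17)/(2*12)) = 1/(-433*(-119/24)) = 1/(51527/24) = 24/51527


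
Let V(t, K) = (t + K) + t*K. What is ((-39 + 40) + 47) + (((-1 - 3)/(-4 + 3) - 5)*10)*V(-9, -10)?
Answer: -662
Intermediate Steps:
V(t, K) = K + t + K*t (V(t, K) = (K + t) + K*t = K + t + K*t)
((-39 + 40) + 47) + (((-1 - 3)/(-4 + 3) - 5)*10)*V(-9, -10) = ((-39 + 40) + 47) + (((-1 - 3)/(-4 + 3) - 5)*10)*(-10 - 9 - 10*(-9)) = (1 + 47) + ((-4/(-1) - 5)*10)*(-10 - 9 + 90) = 48 + ((-4*(-1) - 5)*10)*71 = 48 + ((4 - 5)*10)*71 = 48 - 1*10*71 = 48 - 10*71 = 48 - 710 = -662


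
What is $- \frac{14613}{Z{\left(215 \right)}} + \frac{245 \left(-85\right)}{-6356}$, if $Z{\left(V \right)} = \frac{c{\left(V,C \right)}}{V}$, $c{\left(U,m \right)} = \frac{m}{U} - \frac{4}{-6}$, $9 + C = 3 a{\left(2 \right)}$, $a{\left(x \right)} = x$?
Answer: $- \frac{1840022407225}{382268} \approx -4.8134 \cdot 10^{6}$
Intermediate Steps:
$C = -3$ ($C = -9 + 3 \cdot 2 = -9 + 6 = -3$)
$c{\left(U,m \right)} = \frac{2}{3} + \frac{m}{U}$ ($c{\left(U,m \right)} = \frac{m}{U} - - \frac{2}{3} = \frac{m}{U} + \frac{2}{3} = \frac{2}{3} + \frac{m}{U}$)
$Z{\left(V \right)} = \frac{\frac{2}{3} - \frac{3}{V}}{V}$
$- \frac{14613}{Z{\left(215 \right)}} + \frac{245 \left(-85\right)}{-6356} = - \frac{14613}{\frac{1}{3} \cdot \frac{1}{46225} \left(-9 + 2 \cdot 215\right)} + \frac{245 \left(-85\right)}{-6356} = - \frac{14613}{\frac{1}{3} \cdot \frac{1}{46225} \left(-9 + 430\right)} - - \frac{2975}{908} = - \frac{14613}{\frac{1}{3} \cdot \frac{1}{46225} \cdot 421} + \frac{2975}{908} = - \frac{14613}{\frac{421}{138675}} + \frac{2975}{908} = \left(-14613\right) \frac{138675}{421} + \frac{2975}{908} = - \frac{2026457775}{421} + \frac{2975}{908} = - \frac{1840022407225}{382268}$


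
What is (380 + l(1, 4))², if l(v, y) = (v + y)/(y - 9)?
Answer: 143641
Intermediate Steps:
l(v, y) = (v + y)/(-9 + y)
(380 + l(1, 4))² = (380 + (1 + 4)/(-9 + 4))² = (380 + 5/(-5))² = (380 - ⅕*5)² = (380 - 1)² = 379² = 143641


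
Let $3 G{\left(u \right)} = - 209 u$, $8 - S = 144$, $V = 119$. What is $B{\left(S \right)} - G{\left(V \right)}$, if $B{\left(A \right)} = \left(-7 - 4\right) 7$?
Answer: $\frac{24640}{3} \approx 8213.3$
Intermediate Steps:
$S = -136$ ($S = 8 - 144 = -136$)
$G{\left(u \right)} = - \frac{209 u}{3}$ ($G{\left(u \right)} = \frac{\left(-209\right) u}{3} = - \frac{209 u}{3}$)
$B{\left(A \right)} = -77$ ($B{\left(A \right)} = \left(-11\right) 7 = -77$)
$B{\left(S \right)} - G{\left(V \right)} = -77 - \left(- \frac{209}{3}\right) 119 = -77 - - \frac{24871}{3} = -77 + \frac{24871}{3} = \frac{24640}{3}$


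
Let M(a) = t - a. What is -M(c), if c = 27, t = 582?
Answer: -555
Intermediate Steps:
M(a) = 582 - a
-M(c) = -(582 - 1*27) = -(582 - 27) = -1*555 = -555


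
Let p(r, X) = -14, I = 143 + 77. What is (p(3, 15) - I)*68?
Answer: -15912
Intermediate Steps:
I = 220
(p(3, 15) - I)*68 = (-14 - 1*220)*68 = (-14 - 220)*68 = -234*68 = -15912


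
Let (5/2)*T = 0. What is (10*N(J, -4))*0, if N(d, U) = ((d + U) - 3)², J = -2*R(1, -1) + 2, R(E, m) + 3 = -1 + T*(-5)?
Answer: 0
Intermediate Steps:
T = 0 (T = (⅖)*0 = 0)
R(E, m) = -4 (R(E, m) = -3 + (-1 + 0*(-5)) = -3 + (-1 + 0) = -3 - 1 = -4)
J = 10 (J = -2*(-4) + 2 = 8 + 2 = 10)
N(d, U) = (-3 + U + d)² (N(d, U) = ((U + d) - 3)² = (-3 + U + d)²)
(10*N(J, -4))*0 = (10*(-3 - 4 + 10)²)*0 = (10*3²)*0 = (10*9)*0 = 90*0 = 0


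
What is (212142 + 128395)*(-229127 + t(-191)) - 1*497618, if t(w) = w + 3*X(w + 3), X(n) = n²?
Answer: -41983942200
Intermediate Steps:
t(w) = w + 3*(3 + w)² (t(w) = w + 3*(w + 3)² = w + 3*(3 + w)²)
(212142 + 128395)*(-229127 + t(-191)) - 1*497618 = (212142 + 128395)*(-229127 + (-191 + 3*(3 - 191)²)) - 1*497618 = 340537*(-229127 + (-191 + 3*(-188)²)) - 497618 = 340537*(-229127 + (-191 + 3*35344)) - 497618 = 340537*(-229127 + (-191 + 106032)) - 497618 = 340537*(-229127 + 105841) - 497618 = 340537*(-123286) - 497618 = -41983444582 - 497618 = -41983942200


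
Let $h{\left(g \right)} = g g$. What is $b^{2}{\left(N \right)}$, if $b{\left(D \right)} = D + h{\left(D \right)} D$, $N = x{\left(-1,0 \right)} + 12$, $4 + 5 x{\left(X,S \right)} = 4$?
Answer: $3027600$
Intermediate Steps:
$h{\left(g \right)} = g^{2}$
$x{\left(X,S \right)} = 0$ ($x{\left(X,S \right)} = - \frac{4}{5} + \frac{1}{5} \cdot 4 = - \frac{4}{5} + \frac{4}{5} = 0$)
$N = 12$ ($N = 0 + 12 = 12$)
$b{\left(D \right)} = D + D^{3}$ ($b{\left(D \right)} = D + D^{2} D = D + D^{3}$)
$b^{2}{\left(N \right)} = \left(12 + 12^{3}\right)^{2} = \left(12 + 1728\right)^{2} = 1740^{2} = 3027600$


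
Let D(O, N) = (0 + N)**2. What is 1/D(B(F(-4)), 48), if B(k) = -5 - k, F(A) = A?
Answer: 1/2304 ≈ 0.00043403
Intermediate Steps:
D(O, N) = N**2
1/D(B(F(-4)), 48) = 1/(48**2) = 1/2304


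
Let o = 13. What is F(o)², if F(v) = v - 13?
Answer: 0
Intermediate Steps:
F(v) = -13 + v
F(o)² = (-13 + 13)² = 0² = 0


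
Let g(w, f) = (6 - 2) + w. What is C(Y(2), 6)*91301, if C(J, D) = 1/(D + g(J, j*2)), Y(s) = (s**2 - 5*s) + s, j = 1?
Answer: 91301/6 ≈ 15217.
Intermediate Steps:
g(w, f) = 4 + w
Y(s) = s**2 - 4*s
C(J, D) = 1/(4 + D + J) (C(J, D) = 1/(D + (4 + J)) = 1/(4 + D + J))
C(Y(2), 6)*91301 = 91301/(4 + 6 + 2*(-4 + 2)) = 91301/(4 + 6 + 2*(-2)) = 91301/(4 + 6 - 4) = 91301/6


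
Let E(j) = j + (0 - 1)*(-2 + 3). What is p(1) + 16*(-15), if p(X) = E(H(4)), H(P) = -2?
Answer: -243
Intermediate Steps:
E(j) = -1 + j (E(j) = j - 1*1 = j - 1 = -1 + j)
p(X) = -3 (p(X) = -1 - 2 = -3)
p(1) + 16*(-15) = -3 + 16*(-15) = -3 - 240 = -243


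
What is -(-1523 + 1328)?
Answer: 195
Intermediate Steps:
-(-1523 + 1328) = -1*(-195) = 195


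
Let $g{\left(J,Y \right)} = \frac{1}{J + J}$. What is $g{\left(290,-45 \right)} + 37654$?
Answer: $\frac{21839321}{580} \approx 37654.0$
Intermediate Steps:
$g{\left(J,Y \right)} = \frac{1}{2 J}$
$g{\left(290,-45 \right)} + 37654 = \frac{1}{2 \cdot 290} + 37654 = \frac{1}{2} \cdot \frac{1}{290} + 37654 = \frac{1}{580} + 37654 = \frac{21839321}{580}$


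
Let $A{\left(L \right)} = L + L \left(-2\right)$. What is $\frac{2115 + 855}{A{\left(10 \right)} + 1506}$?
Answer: $\frac{135}{68} \approx 1.9853$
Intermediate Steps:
$A{\left(L \right)} = - L$ ($A{\left(L \right)} = L - 2 L = - L$)
$\frac{2115 + 855}{A{\left(10 \right)} + 1506} = \frac{2115 + 855}{\left(-1\right) 10 + 1506} = \frac{2970}{-10 + 1506} = \frac{2970}{1496} = 2970 \cdot \frac{1}{1496} = \frac{135}{68}$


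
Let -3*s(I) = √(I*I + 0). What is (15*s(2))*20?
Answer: -200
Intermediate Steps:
s(I) = -√(I²)/3 (s(I) = -√(I*I + 0)/3 = -√(I² + 0)/3 = -√(I²)/3)
(15*s(2))*20 = (15*(-√(2²)/3))*20 = (15*(-√4/3))*20 = (15*(-⅓*2))*20 = (15*(-⅔))*20 = -10*20 = -200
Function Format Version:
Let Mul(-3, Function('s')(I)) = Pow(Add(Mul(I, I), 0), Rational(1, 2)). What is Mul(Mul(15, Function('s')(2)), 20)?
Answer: -200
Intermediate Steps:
Function('s')(I) = Mul(Rational(-1, 3), Pow(Pow(I, 2), Rational(1, 2))) (Function('s')(I) = Mul(Rational(-1, 3), Pow(Add(Mul(I, I), 0), Rational(1, 2))) = Mul(Rational(-1, 3), Pow(Add(Pow(I, 2), 0), Rational(1, 2))) = Mul(Rational(-1, 3), Pow(Pow(I, 2), Rational(1, 2))))
Mul(Mul(15, Function('s')(2)), 20) = Mul(Mul(15, Mul(Rational(-1, 3), Pow(Pow(2, 2), Rational(1, 2)))), 20) = Mul(Mul(15, Mul(Rational(-1, 3), Pow(4, Rational(1, 2)))), 20) = Mul(Mul(15, Mul(Rational(-1, 3), 2)), 20) = Mul(Mul(15, Rational(-2, 3)), 20) = Mul(-10, 20) = -200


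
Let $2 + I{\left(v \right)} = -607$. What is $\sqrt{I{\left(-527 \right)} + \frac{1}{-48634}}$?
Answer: $\frac{i \sqrt{1440447015838}}{48634} \approx 24.678 i$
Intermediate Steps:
$I{\left(v \right)} = -609$ ($I{\left(v \right)} = -2 - 607 = -609$)
$\sqrt{I{\left(-527 \right)} + \frac{1}{-48634}} = \sqrt{-609 + \frac{1}{-48634}} = \sqrt{-609 - \frac{1}{48634}} = \sqrt{- \frac{29618107}{48634}} = \frac{i \sqrt{1440447015838}}{48634}$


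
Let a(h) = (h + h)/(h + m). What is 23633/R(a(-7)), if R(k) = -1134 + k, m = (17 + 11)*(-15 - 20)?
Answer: -3332253/159892 ≈ -20.841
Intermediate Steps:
m = -980 (m = 28*(-35) = -980)
a(h) = 2*h/(-980 + h) (a(h) = (h + h)/(h - 980) = (2*h)/(-980 + h) = 2*h/(-980 + h))
23633/R(a(-7)) = 23633/(-1134 + 2*(-7)/(-980 - 7)) = 23633/(-1134 + 2*(-7)/(-987)) = 23633/(-1134 + 2*(-7)*(-1/987)) = 23633/(-1134 + 2/141) = 23633/(-159892/141) = 23633*(-141/159892) = -3332253/159892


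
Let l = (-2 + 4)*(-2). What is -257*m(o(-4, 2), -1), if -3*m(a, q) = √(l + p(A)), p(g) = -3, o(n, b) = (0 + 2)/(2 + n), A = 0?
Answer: 257*I*√7/3 ≈ 226.65*I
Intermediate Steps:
o(n, b) = 2/(2 + n)
l = -4 (l = 2*(-2) = -4)
m(a, q) = -I*√7/3 (m(a, q) = -√(-4 - 3)/3 = -I*√7/3)
-257*m(o(-4, 2), -1) = -(-257)*I*√7/3 = 257*I*√7/3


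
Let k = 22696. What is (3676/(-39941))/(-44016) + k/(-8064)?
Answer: -14843941799/5274129168 ≈ -2.8145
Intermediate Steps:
(3676/(-39941))/(-44016) + k/(-8064) = (3676/(-39941))/(-44016) + 22696/(-8064) = (3676*(-1/39941))*(-1/44016) + 22696*(-1/8064) = -3676/39941*(-1/44016) - 2837/1008 = 919/439510764 - 2837/1008 = -14843941799/5274129168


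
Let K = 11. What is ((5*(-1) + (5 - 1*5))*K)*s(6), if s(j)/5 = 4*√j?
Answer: -1100*√6 ≈ -2694.4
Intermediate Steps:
s(j) = 20*√j (s(j) = 5*(4*√j) = 20*√j)
((5*(-1) + (5 - 1*5))*K)*s(6) = ((5*(-1) + (5 - 1*5))*11)*(20*√6) = ((-5 + (5 - 5))*11)*(20*√6) = ((-5 + 0)*11)*(20*√6) = (-5*11)*(20*√6) = -1100*√6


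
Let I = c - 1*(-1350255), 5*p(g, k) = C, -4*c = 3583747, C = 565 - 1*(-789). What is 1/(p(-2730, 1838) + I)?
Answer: 20/9091781 ≈ 2.1998e-6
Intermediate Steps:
C = 1354 (C = 565 + 789 = 1354)
c = -3583747/4 (c = -¼*3583747 = -3583747/4 ≈ -8.9594e+5)
p(g, k) = 1354/5 (p(g, k) = (⅕)*1354 = 1354/5)
I = 1817273/4 (I = -3583747/4 - 1*(-1350255) = -3583747/4 + 1350255 = 1817273/4 ≈ 4.5432e+5)
1/(p(-2730, 1838) + I) = 1/(1354/5 + 1817273/4) = 1/(9091781/20) = 20/9091781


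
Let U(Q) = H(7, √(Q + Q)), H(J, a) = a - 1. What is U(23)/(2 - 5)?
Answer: ⅓ - √46/3 ≈ -1.9274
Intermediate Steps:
H(J, a) = -1 + a
U(Q) = -1 + √2*√Q (U(Q) = -1 + √(Q + Q) = -1 + √(2*Q) = -1 + √2*√Q)
U(23)/(2 - 5) = (-1 + √2*√23)/(2 - 5) = (-1 + √46)/(-3) = (-1 + √46)*(-⅓) = ⅓ - √46/3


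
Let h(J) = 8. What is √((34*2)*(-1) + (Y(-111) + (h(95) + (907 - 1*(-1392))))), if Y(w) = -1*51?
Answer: 2*√547 ≈ 46.776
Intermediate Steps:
Y(w) = -51
√((34*2)*(-1) + (Y(-111) + (h(95) + (907 - 1*(-1392))))) = √((34*2)*(-1) + (-51 + (8 + (907 - 1*(-1392))))) = √(68*(-1) + (-51 + (8 + (907 + 1392)))) = √(-68 + (-51 + (8 + 2299))) = √(-68 + (-51 + 2307)) = √(-68 + 2256) = √2188 = 2*√547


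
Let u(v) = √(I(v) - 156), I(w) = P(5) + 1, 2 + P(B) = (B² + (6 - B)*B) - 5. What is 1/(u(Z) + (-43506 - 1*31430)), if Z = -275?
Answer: -18734/1403851057 - I*√33/2807702114 ≈ -1.3345e-5 - 2.046e-9*I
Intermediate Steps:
P(B) = -7 + B² + B*(6 - B) (P(B) = -2 + ((B² + (6 - B)*B) - 5) = -2 + ((B² + B*(6 - B)) - 5) = -2 + (-5 + B² + B*(6 - B)) = -7 + B² + B*(6 - B))
I(w) = 24 (I(w) = (-7 + 6*5) + 1 = (-7 + 30) + 1 = 23 + 1 = 24)
u(v) = 2*I*√33 (u(v) = √(24 - 156) = √(-132) = 2*I*√33)
1/(u(Z) + (-43506 - 1*31430)) = 1/(2*I*√33 + (-43506 - 1*31430)) = 1/(2*I*√33 + (-43506 - 31430)) = 1/(2*I*√33 - 74936) = 1/(-74936 + 2*I*√33)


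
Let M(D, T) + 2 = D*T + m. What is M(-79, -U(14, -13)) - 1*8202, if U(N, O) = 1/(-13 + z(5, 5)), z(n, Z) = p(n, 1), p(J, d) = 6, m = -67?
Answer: -57976/7 ≈ -8282.3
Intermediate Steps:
z(n, Z) = 6
U(N, O) = -⅐ (U(N, O) = 1/(-13 + 6) = 1/(-7) = -⅐)
M(D, T) = -69 + D*T (M(D, T) = -2 + (D*T - 67) = -2 + (-67 + D*T) = -69 + D*T)
M(-79, -U(14, -13)) - 1*8202 = (-69 - (-79)*(-1)/7) - 1*8202 = (-69 - 79*⅐) - 8202 = (-69 - 79/7) - 8202 = -562/7 - 8202 = -57976/7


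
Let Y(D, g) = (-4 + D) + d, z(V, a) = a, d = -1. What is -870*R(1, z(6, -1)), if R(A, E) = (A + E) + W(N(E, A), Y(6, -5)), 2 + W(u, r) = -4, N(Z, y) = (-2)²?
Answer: 5220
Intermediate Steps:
N(Z, y) = 4
Y(D, g) = -5 + D (Y(D, g) = (-4 + D) - 1 = -5 + D)
W(u, r) = -6 (W(u, r) = -2 - 4 = -6)
R(A, E) = -6 + A + E (R(A, E) = (A + E) - 6 = -6 + A + E)
-870*R(1, z(6, -1)) = -870*(-6 + 1 - 1) = -870*(-6) = 5220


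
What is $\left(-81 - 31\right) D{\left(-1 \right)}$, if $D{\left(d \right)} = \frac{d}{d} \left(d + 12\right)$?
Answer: $-1232$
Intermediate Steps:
$D{\left(d \right)} = 12 + d$ ($D{\left(d \right)} = 1 \left(12 + d\right) = 12 + d$)
$\left(-81 - 31\right) D{\left(-1 \right)} = \left(-81 - 31\right) \left(12 - 1\right) = \left(-112\right) 11 = -1232$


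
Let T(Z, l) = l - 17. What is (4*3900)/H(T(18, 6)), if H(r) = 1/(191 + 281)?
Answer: 7363200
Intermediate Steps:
T(Z, l) = -17 + l
H(r) = 1/472
(4*3900)/H(T(18, 6)) = (4*3900)/(1/472) = 15600*472 = 7363200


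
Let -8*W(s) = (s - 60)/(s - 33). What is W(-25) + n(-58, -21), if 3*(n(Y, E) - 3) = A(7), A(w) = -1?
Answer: 3457/1392 ≈ 2.4835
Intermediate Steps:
n(Y, E) = 8/3 (n(Y, E) = 3 + (1/3)*(-1) = 3 - 1/3 = 8/3)
W(s) = -(-60 + s)/(8*(-33 + s)) (W(s) = -(s - 60)/(8*(s - 33)) = -(-60 + s)/(8*(-33 + s)))
W(-25) + n(-58, -21) = (60 - 1*(-25))/(8*(-33 - 25)) + 8/3 = (1/8)*(60 + 25)/(-58) + 8/3 = (1/8)*(-1/58)*85 + 8/3 = -85/464 + 8/3 = 3457/1392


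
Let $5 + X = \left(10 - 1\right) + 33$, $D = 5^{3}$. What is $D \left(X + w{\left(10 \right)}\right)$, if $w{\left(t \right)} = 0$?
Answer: $4625$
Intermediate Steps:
$D = 125$
$X = 37$ ($X = -5 + \left(\left(10 - 1\right) + 33\right) = -5 + \left(9 + 33\right) = -5 + 42 = 37$)
$D \left(X + w{\left(10 \right)}\right) = 125 \left(37 + 0\right) = 125 \cdot 37 = 4625$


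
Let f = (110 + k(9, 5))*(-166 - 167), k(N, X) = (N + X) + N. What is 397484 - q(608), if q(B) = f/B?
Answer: 12721819/32 ≈ 3.9756e+5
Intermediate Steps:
k(N, X) = X + 2*N
f = -44289 (f = (110 + (5 + 2*9))*(-166 - 167) = (110 + (5 + 18))*(-333) = (110 + 23)*(-333) = 133*(-333) = -44289)
q(B) = -44289/B
397484 - q(608) = 397484 - (-44289)/608 = 397484 - 1*(-2331/32) = 397484 + 2331/32 = 12721819/32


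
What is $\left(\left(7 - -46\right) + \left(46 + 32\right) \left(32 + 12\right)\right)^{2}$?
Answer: $12145225$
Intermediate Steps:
$\left(\left(7 - -46\right) + \left(46 + 32\right) \left(32 + 12\right)\right)^{2} = \left(\left(7 + 46\right) + 78 \cdot 44\right)^{2} = \left(53 + 3432\right)^{2} = 3485^{2} = 12145225$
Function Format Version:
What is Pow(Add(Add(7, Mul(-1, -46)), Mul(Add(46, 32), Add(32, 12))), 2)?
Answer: 12145225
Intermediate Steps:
Pow(Add(Add(7, Mul(-1, -46)), Mul(Add(46, 32), Add(32, 12))), 2) = Pow(Add(Add(7, 46), Mul(78, 44)), 2) = Pow(Add(53, 3432), 2) = Pow(3485, 2) = 12145225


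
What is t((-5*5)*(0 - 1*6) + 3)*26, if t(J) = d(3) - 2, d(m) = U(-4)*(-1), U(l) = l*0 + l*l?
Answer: -468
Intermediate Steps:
U(l) = l² (U(l) = 0 + l² = l²)
d(m) = -16 (d(m) = (-4)²*(-1) = 16*(-1) = -16)
t(J) = -18 (t(J) = -16 - 2 = -18)
t((-5*5)*(0 - 1*6) + 3)*26 = -18*26 = -468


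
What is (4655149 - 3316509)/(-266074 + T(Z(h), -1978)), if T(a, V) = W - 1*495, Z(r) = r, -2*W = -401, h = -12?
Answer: -2677280/532737 ≈ -5.0255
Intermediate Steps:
W = 401/2 (W = -½*(-401) = 401/2 ≈ 200.50)
T(a, V) = -589/2 (T(a, V) = 401/2 - 1*495 = 401/2 - 495 = -589/2)
(4655149 - 3316509)/(-266074 + T(Z(h), -1978)) = (4655149 - 3316509)/(-266074 - 589/2) = 1338640/(-532737/2) = 1338640*(-2/532737) = -2677280/532737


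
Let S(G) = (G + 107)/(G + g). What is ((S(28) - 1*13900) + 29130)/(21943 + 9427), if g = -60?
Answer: 97445/200768 ≈ 0.48536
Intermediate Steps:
S(G) = (107 + G)/(-60 + G) (S(G) = (G + 107)/(G - 60) = (107 + G)/(-60 + G))
((S(28) - 1*13900) + 29130)/(21943 + 9427) = (((107 + 28)/(-60 + 28) - 1*13900) + 29130)/(21943 + 9427) = ((135/(-32) - 13900) + 29130)/31370 = ((-1/32*135 - 13900) + 29130)*(1/31370) = ((-135/32 - 13900) + 29130)*(1/31370) = (-444935/32 + 29130)*(1/31370) = (487225/32)*(1/31370) = 97445/200768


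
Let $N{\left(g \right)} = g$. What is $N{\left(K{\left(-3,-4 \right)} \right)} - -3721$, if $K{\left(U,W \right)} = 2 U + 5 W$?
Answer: $3695$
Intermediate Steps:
$N{\left(K{\left(-3,-4 \right)} \right)} - -3721 = \left(2 \left(-3\right) + 5 \left(-4\right)\right) - -3721 = \left(-6 - 20\right) + 3721 = -26 + 3721 = 3695$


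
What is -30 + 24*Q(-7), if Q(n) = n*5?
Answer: -870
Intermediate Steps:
Q(n) = 5*n
-30 + 24*Q(-7) = -30 + 24*(5*(-7)) = -30 + 24*(-35) = -30 - 840 = -870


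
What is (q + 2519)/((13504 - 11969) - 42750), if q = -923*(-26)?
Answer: -26517/41215 ≈ -0.64338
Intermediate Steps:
q = 23998
(q + 2519)/((13504 - 11969) - 42750) = (23998 + 2519)/((13504 - 11969) - 42750) = 26517/(1535 - 42750) = 26517/(-41215) = 26517*(-1/41215) = -26517/41215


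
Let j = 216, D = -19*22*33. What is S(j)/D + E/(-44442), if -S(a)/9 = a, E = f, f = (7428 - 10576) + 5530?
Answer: 1487165/17028693 ≈ 0.087333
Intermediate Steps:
D = -13794 (D = -418*33 = -13794)
f = 2382 (f = -3148 + 5530 = 2382)
E = 2382
S(a) = -9*a
S(j)/D + E/(-44442) = -9*216/(-13794) + 2382/(-44442) = -1944*(-1/13794) + 2382*(-1/44442) = 324/2299 - 397/7407 = 1487165/17028693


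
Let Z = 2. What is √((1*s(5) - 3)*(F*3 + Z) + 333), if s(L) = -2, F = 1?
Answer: 2*√77 ≈ 17.550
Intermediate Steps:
√((1*s(5) - 3)*(F*3 + Z) + 333) = √((1*(-2) - 3)*(1*3 + 2) + 333) = √((-2 - 3)*(3 + 2) + 333) = √(-5*5 + 333) = √(-25 + 333) = √308 = 2*√77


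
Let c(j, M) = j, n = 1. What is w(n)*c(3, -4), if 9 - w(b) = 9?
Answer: 0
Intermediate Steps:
w(b) = 0 (w(b) = 9 - 1*9 = 9 - 9 = 0)
w(n)*c(3, -4) = 0*3 = 0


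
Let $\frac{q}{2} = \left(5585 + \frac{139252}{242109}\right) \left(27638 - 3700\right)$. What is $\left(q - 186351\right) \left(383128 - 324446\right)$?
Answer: $\frac{62239918642782946}{3969} \approx 1.5682 \cdot 10^{13}$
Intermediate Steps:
$q = \frac{64743577381892}{242109}$ ($q = 2 \left(5585 + \frac{139252}{242109}\right) \left(27638 - 3700\right) = 2 \left(5585 + 139252 \cdot \frac{1}{242109}\right) 23938 = 2 \left(5585 + \frac{139252}{242109}\right) 23938 = 2 \cdot \frac{1352318017}{242109} \cdot 23938 = 2 \cdot \frac{32371788690946}{242109} = \frac{64743577381892}{242109} \approx 2.6742 \cdot 10^{8}$)
$\left(q - 186351\right) \left(383128 - 324446\right) = \left(\frac{64743577381892}{242109} - 186351\right) \left(383128 - 324446\right) = \frac{64698460127633}{242109} \cdot 58682 = \frac{62239918642782946}{3969}$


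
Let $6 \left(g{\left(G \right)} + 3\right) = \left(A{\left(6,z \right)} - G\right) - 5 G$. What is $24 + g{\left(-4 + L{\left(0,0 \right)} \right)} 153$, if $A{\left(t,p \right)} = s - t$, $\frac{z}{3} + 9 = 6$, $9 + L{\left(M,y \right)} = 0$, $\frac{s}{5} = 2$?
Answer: $1656$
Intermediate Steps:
$s = 10$ ($s = 5 \cdot 2 = 10$)
$L{\left(M,y \right)} = -9$ ($L{\left(M,y \right)} = -9 + 0 = -9$)
$z = -9$ ($z = -27 + 3 \cdot 6 = -27 + 18 = -9$)
$A{\left(t,p \right)} = 10 - t$
$g{\left(G \right)} = - \frac{7}{3} - G$ ($g{\left(G \right)} = -3 + \frac{\left(\left(10 - 6\right) - G\right) - 5 G}{6} = -3 + \frac{\left(4 - G\right) - 5 G}{6} = -3 + \frac{4 - 6 G}{6} = -3 - \left(- \frac{2}{3} + G\right) = - \frac{7}{3} - G$)
$24 + g{\left(-4 + L{\left(0,0 \right)} \right)} 153 = 24 + \left(- \frac{7}{3} - \left(-4 - 9\right)\right) 153 = 24 + \left(- \frac{7}{3} - -13\right) 153 = 24 + \left(- \frac{7}{3} + 13\right) 153 = 24 + \frac{32}{3} \cdot 153 = 24 + 1632 = 1656$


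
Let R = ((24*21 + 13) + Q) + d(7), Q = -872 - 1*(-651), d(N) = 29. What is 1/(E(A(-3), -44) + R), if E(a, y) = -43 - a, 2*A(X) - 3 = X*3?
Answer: 1/285 ≈ 0.0035088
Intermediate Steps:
Q = -221 (Q = -872 + 651 = -221)
A(X) = 3/2 + 3*X/2 (A(X) = 3/2 + (X*3)/2 = 3/2 + (3*X)/2 = 3/2 + 3*X/2)
R = 325 (R = ((24*21 + 13) - 221) + 29 = ((504 + 13) - 221) + 29 = (517 - 221) + 29 = 296 + 29 = 325)
1/(E(A(-3), -44) + R) = 1/((-43 - (3/2 + (3/2)*(-3))) + 325) = 1/((-43 - (3/2 - 9/2)) + 325) = 1/((-43 - 1*(-3)) + 325) = 1/((-43 + 3) + 325) = 1/(-40 + 325) = 1/285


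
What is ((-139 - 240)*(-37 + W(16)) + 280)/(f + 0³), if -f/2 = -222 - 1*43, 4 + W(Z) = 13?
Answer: 5446/265 ≈ 20.551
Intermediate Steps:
W(Z) = 9 (W(Z) = -4 + 13 = 9)
f = 530 (f = -2*(-222 - 1*43) = -2*(-222 - 43) = -2*(-265) = 530)
((-139 - 240)*(-37 + W(16)) + 280)/(f + 0³) = ((-139 - 240)*(-37 + 9) + 280)/(530 + 0³) = (-379*(-28) + 280)/(530 + 0) = (10612 + 280)/530 = 10892*(1/530) = 5446/265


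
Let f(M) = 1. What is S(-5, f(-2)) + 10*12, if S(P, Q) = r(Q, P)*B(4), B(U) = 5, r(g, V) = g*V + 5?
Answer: 120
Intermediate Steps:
r(g, V) = 5 + V*g (r(g, V) = V*g + 5 = 5 + V*g)
S(P, Q) = 25 + 5*P*Q (S(P, Q) = (5 + P*Q)*5 = 25 + 5*P*Q)
S(-5, f(-2)) + 10*12 = (25 + 5*(-5)*1) + 10*12 = (25 - 25) + 120 = 0 + 120 = 120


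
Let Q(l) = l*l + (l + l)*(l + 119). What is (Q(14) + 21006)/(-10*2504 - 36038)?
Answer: -12463/30539 ≈ -0.40810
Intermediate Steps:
Q(l) = l² + 2*l*(119 + l) (Q(l) = l² + (2*l)*(119 + l) = l² + 2*l*(119 + l))
(Q(14) + 21006)/(-10*2504 - 36038) = (14*(238 + 3*14) + 21006)/(-10*2504 - 36038) = (14*(238 + 42) + 21006)/(-25040 - 36038) = (14*280 + 21006)/(-61078) = (3920 + 21006)*(-1/61078) = 24926*(-1/61078) = -12463/30539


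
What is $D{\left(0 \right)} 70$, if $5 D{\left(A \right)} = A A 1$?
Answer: $0$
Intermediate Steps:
$D{\left(A \right)} = \frac{A^{2}}{5}$ ($D{\left(A \right)} = \frac{A A 1}{5} = \frac{A^{2} \cdot 1}{5} = \frac{A^{2}}{5}$)
$D{\left(0 \right)} 70 = \frac{0^{2}}{5} \cdot 70 = \frac{1}{5} \cdot 0 \cdot 70 = 0 \cdot 70 = 0$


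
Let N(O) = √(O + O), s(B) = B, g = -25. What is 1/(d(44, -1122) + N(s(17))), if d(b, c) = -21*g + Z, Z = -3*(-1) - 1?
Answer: 31/16335 - √34/277695 ≈ 0.0018768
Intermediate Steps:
Z = 2 (Z = 3 - 1 = 2)
N(O) = √2*√O (N(O) = √(2*O) = √2*√O)
d(b, c) = 527 (d(b, c) = -21*(-25) + 2 = 525 + 2 = 527)
1/(d(44, -1122) + N(s(17))) = 1/(527 + √2*√17) = 1/(527 + √34)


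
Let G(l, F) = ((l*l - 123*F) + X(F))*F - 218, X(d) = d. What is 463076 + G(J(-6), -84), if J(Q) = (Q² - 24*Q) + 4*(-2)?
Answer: -2883030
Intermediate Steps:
J(Q) = -8 + Q² - 24*Q (J(Q) = (Q² - 24*Q) - 8 = -8 + Q² - 24*Q)
G(l, F) = -218 + F*(l² - 122*F) (G(l, F) = ((l*l - 123*F) + F)*F - 218 = ((l² - 123*F) + F)*F - 218 = (l² - 122*F)*F - 218 = F*(l² - 122*F) - 218 = -218 + F*(l² - 122*F))
463076 + G(J(-6), -84) = 463076 + (-218 - 122*(-84)² - 84*(-8 + (-6)² - 24*(-6))²) = 463076 + (-218 - 122*7056 - 84*(-8 + 36 + 144)²) = 463076 + (-218 - 860832 - 84*172²) = 463076 + (-218 - 860832 - 84*29584) = 463076 + (-218 - 860832 - 2485056) = 463076 - 3346106 = -2883030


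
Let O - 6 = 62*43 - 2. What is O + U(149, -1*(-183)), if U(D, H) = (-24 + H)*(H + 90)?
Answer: 46077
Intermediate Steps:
U(D, H) = (-24 + H)*(90 + H)
O = 2670 (O = 6 + (62*43 - 2) = 6 + (2666 - 2) = 6 + 2664 = 2670)
O + U(149, -1*(-183)) = 2670 + (-2160 + (-1*(-183))**2 + 66*(-1*(-183))) = 2670 + (-2160 + 183**2 + 66*183) = 2670 + (-2160 + 33489 + 12078) = 2670 + 43407 = 46077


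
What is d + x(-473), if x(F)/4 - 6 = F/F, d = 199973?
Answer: 200001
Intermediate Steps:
x(F) = 28 (x(F) = 24 + 4*(F/F) = 24 + 4*1 = 24 + 4 = 28)
d + x(-473) = 199973 + 28 = 200001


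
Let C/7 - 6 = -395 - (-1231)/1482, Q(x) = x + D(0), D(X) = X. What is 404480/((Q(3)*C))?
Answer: -199813120/4026869 ≈ -49.620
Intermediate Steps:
Q(x) = x (Q(x) = x + 0 = x)
C = -4026869/1482 (C = 42 + 7*(-395 - (-1231)/1482) = 42 + 7*(-395 - 1*(-1231/1482)) = 42 + 7*(-395 + 1231/1482) = 42 + 7*(-584159/1482) = 42 - 4089113/1482 = -4026869/1482 ≈ -2717.2)
404480/((Q(3)*C)) = 404480/((3*(-4026869/1482))) = 404480/(-4026869/494) = 404480*(-494/4026869) = -199813120/4026869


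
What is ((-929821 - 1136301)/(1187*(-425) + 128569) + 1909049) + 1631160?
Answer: 665393935238/187953 ≈ 3.5402e+6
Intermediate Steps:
((-929821 - 1136301)/(1187*(-425) + 128569) + 1909049) + 1631160 = (-2066122/(-504475 + 128569) + 1909049) + 1631160 = (-2066122/(-375906) + 1909049) + 1631160 = (-2066122*(-1/375906) + 1909049) + 1631160 = (1033061/187953 + 1909049) + 1631160 = 358812519758/187953 + 1631160 = 665393935238/187953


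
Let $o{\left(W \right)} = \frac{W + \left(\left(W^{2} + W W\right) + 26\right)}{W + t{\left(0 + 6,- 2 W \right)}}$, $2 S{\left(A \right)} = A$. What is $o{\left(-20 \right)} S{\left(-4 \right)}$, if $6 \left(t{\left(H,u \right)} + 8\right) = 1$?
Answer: $\frac{9672}{167} \approx 57.916$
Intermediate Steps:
$S{\left(A \right)} = \frac{A}{2}$
$t{\left(H,u \right)} = - \frac{47}{6}$ ($t{\left(H,u \right)} = -8 + \frac{1}{6} \cdot 1 = -8 + \frac{1}{6} = - \frac{47}{6}$)
$o{\left(W \right)} = \frac{26 + W + 2 W^{2}}{- \frac{47}{6} + W}$ ($o{\left(W \right)} = \frac{W + \left(\left(W^{2} + W W\right) + 26\right)}{W - \frac{47}{6}} = \frac{W + \left(\left(W^{2} + W^{2}\right) + 26\right)}{- \frac{47}{6} + W} = \frac{W + \left(2 W^{2} + 26\right)}{- \frac{47}{6} + W} = \frac{W + \left(26 + 2 W^{2}\right)}{- \frac{47}{6} + W} = \frac{26 + W + 2 W^{2}}{- \frac{47}{6} + W}$)
$o{\left(-20 \right)} S{\left(-4 \right)} = \frac{6 \left(26 - 20 + 2 \left(-20\right)^{2}\right)}{-47 + 6 \left(-20\right)} \frac{1}{2} \left(-4\right) = \frac{6 \left(26 - 20 + 2 \cdot 400\right)}{-47 - 120} \left(-2\right) = \frac{6 \left(26 - 20 + 800\right)}{-167} \left(-2\right) = 6 \left(- \frac{1}{167}\right) 806 \left(-2\right) = \left(- \frac{4836}{167}\right) \left(-2\right) = \frac{9672}{167}$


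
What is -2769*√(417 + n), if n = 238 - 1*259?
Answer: -16614*√11 ≈ -55102.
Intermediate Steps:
n = -21 (n = 238 - 259 = -21)
-2769*√(417 + n) = -2769*√(417 - 21) = -16614*√11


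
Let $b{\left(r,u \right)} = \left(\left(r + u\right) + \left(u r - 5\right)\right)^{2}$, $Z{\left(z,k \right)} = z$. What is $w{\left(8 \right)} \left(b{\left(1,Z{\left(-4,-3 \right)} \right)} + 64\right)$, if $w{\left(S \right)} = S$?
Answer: $1664$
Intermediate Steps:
$b{\left(r,u \right)} = \left(-5 + r + u + r u\right)^{2}$ ($b{\left(r,u \right)} = \left(\left(r + u\right) + \left(r u - 5\right)\right)^{2} = \left(\left(r + u\right) + \left(-5 + r u\right)\right)^{2} = \left(-5 + r + u + r u\right)^{2}$)
$w{\left(8 \right)} \left(b{\left(1,Z{\left(-4,-3 \right)} \right)} + 64\right) = 8 \left(\left(-5 + 1 - 4 + 1 \left(-4\right)\right)^{2} + 64\right) = 8 \left(\left(-5 + 1 - 4 - 4\right)^{2} + 64\right) = 8 \left(\left(-12\right)^{2} + 64\right) = 8 \left(144 + 64\right) = 8 \cdot 208 = 1664$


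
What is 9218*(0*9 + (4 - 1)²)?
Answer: 82962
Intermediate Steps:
9218*(0*9 + (4 - 1)²) = 9218*(0 + 3²) = 9218*(0 + 9) = 9218*9 = 82962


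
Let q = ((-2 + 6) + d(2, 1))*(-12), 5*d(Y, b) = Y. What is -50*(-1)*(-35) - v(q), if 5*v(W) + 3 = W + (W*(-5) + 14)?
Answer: -44861/25 ≈ -1794.4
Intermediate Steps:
d(Y, b) = Y/5
q = -264/5 (q = ((-2 + 6) + (⅕)*2)*(-12) = (4 + ⅖)*(-12) = (22/5)*(-12) = -264/5 ≈ -52.800)
v(W) = 11/5 - 4*W/5 (v(W) = -⅗ + (W + (W*(-5) + 14))/5 = -⅗ + (W + (-5*W + 14))/5 = -⅗ + (W + (14 - 5*W))/5 = -⅗ + (14 - 4*W)/5 = -⅗ + (14/5 - 4*W/5) = 11/5 - 4*W/5)
-50*(-1)*(-35) - v(q) = -50*(-1)*(-35) - (11/5 - ⅘*(-264/5)) = 50*(-35) - (11/5 + 1056/25) = -1750 - 1*1111/25 = -1750 - 1111/25 = -44861/25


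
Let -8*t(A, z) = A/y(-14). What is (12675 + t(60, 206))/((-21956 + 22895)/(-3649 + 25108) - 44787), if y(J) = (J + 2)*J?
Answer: -10154363035/35880442976 ≈ -0.28301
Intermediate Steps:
y(J) = J*(2 + J) (y(J) = (2 + J)*J = J*(2 + J))
t(A, z) = -A/1344 (t(A, z) = -A/(8*((-14*(2 - 14)))) = -A/(8*((-14*(-12)))) = -A/(8*168) = -A/1344)
(12675 + t(60, 206))/((-21956 + 22895)/(-3649 + 25108) - 44787) = (12675 - 1/1344*60)/((-21956 + 22895)/(-3649 + 25108) - 44787) = (12675 - 5/112)/(939/21459 - 44787) = 1419595/(112*(939*(1/21459) - 44787)) = 1419595/(112*(313/7153 - 44787)) = 1419595/(112*(-320361098/7153)) = (1419595/112)*(-7153/320361098) = -10154363035/35880442976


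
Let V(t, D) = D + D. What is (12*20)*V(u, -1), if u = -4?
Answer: -480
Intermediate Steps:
V(t, D) = 2*D
(12*20)*V(u, -1) = (12*20)*(2*(-1)) = 240*(-2) = -480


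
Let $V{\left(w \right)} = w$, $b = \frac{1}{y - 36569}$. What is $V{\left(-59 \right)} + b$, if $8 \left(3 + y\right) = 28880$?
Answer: $- \frac{1944759}{32962} \approx -59.0$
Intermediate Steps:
$y = 3607$ ($y = -3 + \frac{1}{8} \cdot 28880 = -3 + 3610 = 3607$)
$b = - \frac{1}{32962}$ ($b = \frac{1}{3607 - 36569} = \frac{1}{-32962} = - \frac{1}{32962} \approx -3.0338 \cdot 10^{-5}$)
$V{\left(-59 \right)} + b = -59 - \frac{1}{32962} = - \frac{1944759}{32962}$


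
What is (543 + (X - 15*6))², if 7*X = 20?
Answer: 10182481/49 ≈ 2.0781e+5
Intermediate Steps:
X = 20/7 (X = (⅐)*20 = 20/7 ≈ 2.8571)
(543 + (X - 15*6))² = (543 + (20/7 - 15*6))² = (543 + (20/7 - 90))² = (543 - 610/7)² = (3191/7)² = 10182481/49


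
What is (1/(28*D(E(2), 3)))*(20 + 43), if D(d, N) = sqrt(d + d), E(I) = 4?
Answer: 9*sqrt(2)/16 ≈ 0.79550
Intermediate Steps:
D(d, N) = sqrt(2)*sqrt(d) (D(d, N) = sqrt(2*d) = sqrt(2)*sqrt(d))
(1/(28*D(E(2), 3)))*(20 + 43) = (1/(28*((sqrt(2)*sqrt(4)))))*(20 + 43) = (1/(28*((sqrt(2)*2))))*63 = (1/(28*((2*sqrt(2)))))*63 = ((sqrt(2)/4)/28)*63 = (sqrt(2)/112)*63 = 9*sqrt(2)/16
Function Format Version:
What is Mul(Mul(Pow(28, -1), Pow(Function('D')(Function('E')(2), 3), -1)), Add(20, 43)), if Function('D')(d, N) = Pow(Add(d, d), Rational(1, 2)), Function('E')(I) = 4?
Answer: Mul(Rational(9, 16), Pow(2, Rational(1, 2))) ≈ 0.79550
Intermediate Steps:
Function('D')(d, N) = Mul(Pow(2, Rational(1, 2)), Pow(d, Rational(1, 2))) (Function('D')(d, N) = Pow(Mul(2, d), Rational(1, 2)) = Mul(Pow(2, Rational(1, 2)), Pow(d, Rational(1, 2))))
Mul(Mul(Pow(28, -1), Pow(Function('D')(Function('E')(2), 3), -1)), Add(20, 43)) = Mul(Mul(Pow(28, -1), Pow(Mul(Pow(2, Rational(1, 2)), Pow(4, Rational(1, 2))), -1)), Add(20, 43)) = Mul(Mul(Rational(1, 28), Pow(Mul(Pow(2, Rational(1, 2)), 2), -1)), 63) = Mul(Mul(Rational(1, 28), Pow(Mul(2, Pow(2, Rational(1, 2))), -1)), 63) = Mul(Mul(Rational(1, 28), Mul(Rational(1, 4), Pow(2, Rational(1, 2)))), 63) = Mul(Mul(Rational(1, 112), Pow(2, Rational(1, 2))), 63) = Mul(Rational(9, 16), Pow(2, Rational(1, 2)))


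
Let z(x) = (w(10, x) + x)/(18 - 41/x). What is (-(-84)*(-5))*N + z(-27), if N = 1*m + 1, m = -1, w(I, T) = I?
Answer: -27/31 ≈ -0.87097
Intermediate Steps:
z(x) = (10 + x)/(18 - 41/x)
N = 0 (N = 1*(-1) + 1 = -1 + 1 = 0)
(-(-84)*(-5))*N + z(-27) = -(-84)*(-5)*0 - 27*(10 - 27)/(-41 + 18*(-27)) = -14*30*0 - 27*(-17)/(-41 - 486) = -420*0 - 27*(-17)/(-527) = 0 - 27*(-1/527)*(-17) = 0 - 27/31 = -27/31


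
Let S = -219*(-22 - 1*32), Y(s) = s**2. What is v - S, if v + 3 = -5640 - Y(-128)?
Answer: -33853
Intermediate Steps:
S = 11826 (S = -219*(-22 - 32) = -219*(-54) = 11826)
v = -22027 (v = -3 + (-5640 - 1*(-128)**2) = -3 + (-5640 - 1*16384) = -3 + (-5640 - 16384) = -3 - 22024 = -22027)
v - S = -22027 - 1*11826 = -22027 - 11826 = -33853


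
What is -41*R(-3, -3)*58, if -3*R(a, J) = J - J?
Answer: 0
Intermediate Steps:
R(a, J) = 0 (R(a, J) = -(J - J)/3 = -⅓*0 = 0)
-41*R(-3, -3)*58 = -41*0*58 = 0*58 = 0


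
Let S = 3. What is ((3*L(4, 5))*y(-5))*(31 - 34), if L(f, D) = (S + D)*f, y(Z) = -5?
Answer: 1440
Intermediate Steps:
L(f, D) = f*(3 + D) (L(f, D) = (3 + D)*f = f*(3 + D))
((3*L(4, 5))*y(-5))*(31 - 34) = ((3*(4*(3 + 5)))*(-5))*(31 - 34) = ((3*(4*8))*(-5))*(-3) = ((3*32)*(-5))*(-3) = (96*(-5))*(-3) = -480*(-3) = 1440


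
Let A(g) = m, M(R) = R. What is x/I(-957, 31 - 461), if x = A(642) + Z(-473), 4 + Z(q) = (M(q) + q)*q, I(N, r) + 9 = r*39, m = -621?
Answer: -446833/16779 ≈ -26.630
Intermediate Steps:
A(g) = -621
I(N, r) = -9 + 39*r (I(N, r) = -9 + r*39 = -9 + 39*r)
Z(q) = -4 + 2*q² (Z(q) = -4 + (q + q)*q = -4 + (2*q)*q = -4 + 2*q²)
x = 446833 (x = -621 + (-4 + 2*(-473)²) = -621 + (-4 + 2*223729) = -621 + (-4 + 447458) = -621 + 447454 = 446833)
x/I(-957, 31 - 461) = 446833/(-9 + 39*(31 - 461)) = 446833/(-9 + 39*(-430)) = 446833/(-9 - 16770) = 446833/(-16779) = 446833*(-1/16779) = -446833/16779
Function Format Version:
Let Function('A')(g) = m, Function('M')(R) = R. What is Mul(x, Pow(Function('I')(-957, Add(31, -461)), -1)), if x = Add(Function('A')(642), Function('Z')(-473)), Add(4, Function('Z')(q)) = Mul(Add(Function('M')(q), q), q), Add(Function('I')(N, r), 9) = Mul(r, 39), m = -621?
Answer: Rational(-446833, 16779) ≈ -26.630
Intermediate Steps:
Function('A')(g) = -621
Function('I')(N, r) = Add(-9, Mul(39, r)) (Function('I')(N, r) = Add(-9, Mul(r, 39)) = Add(-9, Mul(39, r)))
Function('Z')(q) = Add(-4, Mul(2, Pow(q, 2))) (Function('Z')(q) = Add(-4, Mul(Add(q, q), q)) = Add(-4, Mul(Mul(2, q), q)) = Add(-4, Mul(2, Pow(q, 2))))
x = 446833 (x = Add(-621, Add(-4, Mul(2, Pow(-473, 2)))) = Add(-621, Add(-4, Mul(2, 223729))) = Add(-621, Add(-4, 447458)) = Add(-621, 447454) = 446833)
Mul(x, Pow(Function('I')(-957, Add(31, -461)), -1)) = Mul(446833, Pow(Add(-9, Mul(39, Add(31, -461))), -1)) = Mul(446833, Pow(Add(-9, Mul(39, -430)), -1)) = Mul(446833, Pow(Add(-9, -16770), -1)) = Mul(446833, Pow(-16779, -1)) = Mul(446833, Rational(-1, 16779)) = Rational(-446833, 16779)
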